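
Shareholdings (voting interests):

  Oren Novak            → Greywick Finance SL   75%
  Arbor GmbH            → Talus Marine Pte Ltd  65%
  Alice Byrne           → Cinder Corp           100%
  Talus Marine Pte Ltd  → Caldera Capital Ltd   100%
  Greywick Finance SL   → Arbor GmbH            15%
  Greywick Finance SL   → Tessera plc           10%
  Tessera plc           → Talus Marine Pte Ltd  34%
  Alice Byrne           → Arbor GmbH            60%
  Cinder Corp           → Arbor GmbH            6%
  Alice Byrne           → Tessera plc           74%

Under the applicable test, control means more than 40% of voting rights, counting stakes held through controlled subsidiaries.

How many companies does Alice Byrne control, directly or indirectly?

Alice holds 100% of Cinder, so Alice controls Cinder.
Alice holds 74% of Tessera, so Alice controls Tessera.
Alice and Cinder together hold 60% + 6% = 66% of Arbor, so Alice controls Arbor.
Arbor and Tessera together hold 65% + 34% = 99% of Talus, so Alice controls Talus.
Talus holds 100% of Caldera, so Alice controls Caldera.
No other company's threshold is met.
Alice controls 5 companies.

5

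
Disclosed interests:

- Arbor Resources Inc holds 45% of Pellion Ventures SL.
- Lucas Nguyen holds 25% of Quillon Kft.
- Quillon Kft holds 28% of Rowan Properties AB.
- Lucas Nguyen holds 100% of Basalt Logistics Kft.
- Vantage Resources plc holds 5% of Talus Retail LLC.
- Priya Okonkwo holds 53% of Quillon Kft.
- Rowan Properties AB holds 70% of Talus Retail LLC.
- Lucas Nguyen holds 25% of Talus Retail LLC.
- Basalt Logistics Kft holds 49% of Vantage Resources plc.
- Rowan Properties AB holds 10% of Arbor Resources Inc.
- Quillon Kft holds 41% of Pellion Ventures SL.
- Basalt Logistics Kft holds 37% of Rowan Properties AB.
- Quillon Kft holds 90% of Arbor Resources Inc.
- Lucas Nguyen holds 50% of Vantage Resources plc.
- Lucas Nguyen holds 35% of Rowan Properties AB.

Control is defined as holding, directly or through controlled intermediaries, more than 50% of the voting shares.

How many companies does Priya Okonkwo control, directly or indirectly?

Priya holds 53% of Quillon, so Priya controls Quillon.
Quillon holds 90% of Arbor, so Priya controls Arbor.
Arbor and Quillon together hold 45% + 41% = 86% of Pellion, so Priya controls Pellion.
No other company's threshold is met.
Priya controls 3 companies.

3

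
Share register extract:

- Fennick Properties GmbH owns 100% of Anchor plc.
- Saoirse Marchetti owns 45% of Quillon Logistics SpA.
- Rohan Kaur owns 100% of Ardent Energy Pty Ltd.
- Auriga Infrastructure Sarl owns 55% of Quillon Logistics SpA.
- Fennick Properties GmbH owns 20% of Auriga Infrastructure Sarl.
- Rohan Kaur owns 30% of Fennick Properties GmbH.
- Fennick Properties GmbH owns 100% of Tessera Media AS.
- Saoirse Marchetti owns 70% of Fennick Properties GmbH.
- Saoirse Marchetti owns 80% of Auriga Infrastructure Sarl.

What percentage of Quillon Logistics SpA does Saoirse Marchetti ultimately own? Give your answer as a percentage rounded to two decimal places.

Saoirse reaches Quillon along 3 paths.
Via Auriga: 80% × 55% = 44%.
Via Fennick → Auriga: 70% × 20% × 55% = 7.7%.
Direct stake: 45% = 45%.
Total: 44% + 7.7% + 45% = 96.7%.
Rounded: 96.70%.

96.70%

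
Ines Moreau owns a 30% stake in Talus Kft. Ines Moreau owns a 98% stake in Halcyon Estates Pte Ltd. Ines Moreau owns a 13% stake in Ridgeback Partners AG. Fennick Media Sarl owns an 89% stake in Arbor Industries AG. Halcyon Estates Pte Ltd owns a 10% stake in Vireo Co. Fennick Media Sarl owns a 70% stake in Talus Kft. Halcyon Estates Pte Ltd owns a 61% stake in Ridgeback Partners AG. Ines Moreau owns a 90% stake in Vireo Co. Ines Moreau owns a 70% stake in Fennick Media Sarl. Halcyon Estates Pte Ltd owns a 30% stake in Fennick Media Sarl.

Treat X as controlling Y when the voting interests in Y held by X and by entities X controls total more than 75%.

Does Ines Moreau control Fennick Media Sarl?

Ines holds 98% of Halcyon, so Ines controls Halcyon.
Halcyon and Ines together hold 30% + 70% = 100% of Fennick, so Ines controls Fennick.

Yes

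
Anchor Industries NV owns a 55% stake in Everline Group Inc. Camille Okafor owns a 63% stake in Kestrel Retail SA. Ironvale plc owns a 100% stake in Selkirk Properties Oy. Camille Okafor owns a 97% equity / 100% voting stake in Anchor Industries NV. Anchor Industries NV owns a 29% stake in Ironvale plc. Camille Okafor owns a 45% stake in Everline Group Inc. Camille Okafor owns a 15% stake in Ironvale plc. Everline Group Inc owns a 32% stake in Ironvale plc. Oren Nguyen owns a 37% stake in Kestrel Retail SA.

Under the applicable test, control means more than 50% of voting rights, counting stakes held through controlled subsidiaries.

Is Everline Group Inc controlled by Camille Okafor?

Yes

Camille holds 100% of Anchor, so Camille controls Anchor.
Anchor and Camille together hold 55% + 45% = 100% of Everline, so Camille controls Everline.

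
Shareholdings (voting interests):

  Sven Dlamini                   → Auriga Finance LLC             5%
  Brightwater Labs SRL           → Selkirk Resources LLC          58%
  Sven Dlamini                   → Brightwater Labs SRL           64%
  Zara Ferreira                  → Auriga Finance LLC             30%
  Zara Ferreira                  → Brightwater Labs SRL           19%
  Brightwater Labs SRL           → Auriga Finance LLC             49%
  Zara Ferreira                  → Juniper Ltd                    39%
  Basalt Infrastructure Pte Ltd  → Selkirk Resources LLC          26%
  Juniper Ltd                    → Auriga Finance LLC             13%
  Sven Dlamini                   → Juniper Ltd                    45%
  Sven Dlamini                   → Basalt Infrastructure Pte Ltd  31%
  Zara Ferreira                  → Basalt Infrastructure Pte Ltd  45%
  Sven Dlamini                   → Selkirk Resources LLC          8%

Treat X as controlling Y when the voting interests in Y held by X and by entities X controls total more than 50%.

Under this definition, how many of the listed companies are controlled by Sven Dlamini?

3

Sven holds 64% of Brightwater, so Sven controls Brightwater.
Sven and Brightwater together hold 8% + 58% = 66% of Selkirk, so Sven controls Selkirk.
Brightwater and Sven together hold 49% + 5% = 54% of Auriga, so Sven controls Auriga.
No other company's threshold is met.
Sven controls 3 companies.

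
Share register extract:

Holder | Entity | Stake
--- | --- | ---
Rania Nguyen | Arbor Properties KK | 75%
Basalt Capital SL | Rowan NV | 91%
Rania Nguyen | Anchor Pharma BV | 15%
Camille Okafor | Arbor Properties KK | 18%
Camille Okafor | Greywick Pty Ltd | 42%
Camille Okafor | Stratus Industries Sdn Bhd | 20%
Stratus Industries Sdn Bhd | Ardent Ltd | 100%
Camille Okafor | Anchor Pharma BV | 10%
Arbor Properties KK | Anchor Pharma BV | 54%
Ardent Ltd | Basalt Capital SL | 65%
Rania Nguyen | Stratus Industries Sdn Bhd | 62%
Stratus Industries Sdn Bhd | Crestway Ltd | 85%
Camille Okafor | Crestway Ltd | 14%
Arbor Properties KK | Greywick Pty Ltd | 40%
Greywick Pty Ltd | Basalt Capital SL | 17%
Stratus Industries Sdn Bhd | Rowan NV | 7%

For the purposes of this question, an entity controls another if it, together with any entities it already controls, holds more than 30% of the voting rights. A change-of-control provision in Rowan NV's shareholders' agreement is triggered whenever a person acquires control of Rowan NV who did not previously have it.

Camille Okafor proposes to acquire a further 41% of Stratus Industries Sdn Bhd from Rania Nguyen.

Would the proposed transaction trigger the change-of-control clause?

Yes

The purchase adds only to Camille's holdings (Rania's stake shrinks), so Camille is the only person who could newly come to control Rowan.
Camille holds 42% of Greywick, so Camille controls Greywick.
Neither Camille nor any entity Camille controls holds any voting interest in Rowan.
So before the transaction, Camille does not control Rowan.
After the purchase, Camille's direct stake in Stratus rises to 20% + 41% = 61%, and Rania's stake falls to 21%.
Camille holds 61% of Stratus, so Camille controls Stratus.
Stratus holds 100% of Ardent, so Camille controls Ardent.
Greywick and Ardent together hold 17% + 65% = 82% of Basalt, so Camille controls Basalt.
Basalt and Stratus together hold 91% + 7% = 98% of Rowan, so Camille controls Rowan.
Camille did not control Rowan before and does after, so the clause is triggered.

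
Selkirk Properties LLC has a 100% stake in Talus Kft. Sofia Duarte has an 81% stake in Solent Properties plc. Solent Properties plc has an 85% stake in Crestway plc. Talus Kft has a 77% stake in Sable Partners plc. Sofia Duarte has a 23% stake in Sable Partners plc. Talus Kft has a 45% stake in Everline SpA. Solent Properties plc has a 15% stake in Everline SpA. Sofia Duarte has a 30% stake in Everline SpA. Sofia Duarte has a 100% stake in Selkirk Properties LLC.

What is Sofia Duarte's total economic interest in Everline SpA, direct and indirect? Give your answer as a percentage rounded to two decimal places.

87.15%

Sofia reaches Everline along 3 paths.
Direct stake: 30% = 30%.
Via Selkirk → Talus: 100% × 100% × 45% = 45%.
Via Solent: 81% × 15% = 12.15%.
Total: 30% + 45% + 12.15% = 87.15%.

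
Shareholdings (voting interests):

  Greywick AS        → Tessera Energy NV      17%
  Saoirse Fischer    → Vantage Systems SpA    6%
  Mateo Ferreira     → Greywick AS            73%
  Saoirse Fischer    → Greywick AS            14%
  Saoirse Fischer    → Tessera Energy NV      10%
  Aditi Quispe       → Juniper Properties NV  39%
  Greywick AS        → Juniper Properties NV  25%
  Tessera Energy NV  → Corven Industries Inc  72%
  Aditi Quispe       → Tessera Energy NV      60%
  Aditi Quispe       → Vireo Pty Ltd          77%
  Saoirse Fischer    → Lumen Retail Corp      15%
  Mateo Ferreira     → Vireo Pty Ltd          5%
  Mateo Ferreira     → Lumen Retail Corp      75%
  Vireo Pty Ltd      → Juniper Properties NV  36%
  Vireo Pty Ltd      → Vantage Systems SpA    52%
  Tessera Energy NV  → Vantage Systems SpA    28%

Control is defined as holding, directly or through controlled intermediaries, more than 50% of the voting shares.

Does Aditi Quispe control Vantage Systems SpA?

Yes

Aditi holds 60% of Tessera, so Aditi controls Tessera.
Aditi holds 77% of Vireo, so Aditi controls Vireo.
Tessera and Vireo together hold 28% + 52% = 80% of Vantage, so Aditi controls Vantage.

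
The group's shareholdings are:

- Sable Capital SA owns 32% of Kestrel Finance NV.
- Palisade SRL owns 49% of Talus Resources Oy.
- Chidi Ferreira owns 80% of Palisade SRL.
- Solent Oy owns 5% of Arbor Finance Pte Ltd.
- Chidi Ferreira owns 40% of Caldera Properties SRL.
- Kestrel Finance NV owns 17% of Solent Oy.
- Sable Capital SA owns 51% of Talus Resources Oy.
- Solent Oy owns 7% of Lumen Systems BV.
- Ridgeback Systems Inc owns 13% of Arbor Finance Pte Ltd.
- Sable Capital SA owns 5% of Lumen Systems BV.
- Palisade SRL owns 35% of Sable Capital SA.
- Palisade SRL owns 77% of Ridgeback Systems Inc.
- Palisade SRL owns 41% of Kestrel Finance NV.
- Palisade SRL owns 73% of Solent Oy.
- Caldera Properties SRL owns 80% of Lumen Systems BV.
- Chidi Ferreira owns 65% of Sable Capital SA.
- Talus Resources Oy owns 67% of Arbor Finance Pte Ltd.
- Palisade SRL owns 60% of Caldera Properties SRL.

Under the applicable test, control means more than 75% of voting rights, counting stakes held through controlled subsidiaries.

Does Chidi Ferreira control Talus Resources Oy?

Chidi holds 80% of Palisade, so Chidi controls Palisade.
Chidi and Palisade together hold 65% + 35% = 100% of Sable, so Chidi controls Sable.
Sable and Palisade together hold 51% + 49% = 100% of Talus, so Chidi controls Talus.

Yes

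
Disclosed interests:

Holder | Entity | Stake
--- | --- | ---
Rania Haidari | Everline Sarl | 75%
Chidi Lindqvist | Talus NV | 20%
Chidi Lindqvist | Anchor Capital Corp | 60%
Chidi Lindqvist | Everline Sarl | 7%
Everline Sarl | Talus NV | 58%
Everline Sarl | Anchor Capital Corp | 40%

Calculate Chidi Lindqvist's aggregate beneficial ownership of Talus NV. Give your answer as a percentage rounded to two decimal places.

24.06%

Chidi reaches Talus along 2 paths.
Direct stake: 20% = 20%.
Via Everline: 7% × 58% = 4.06%.
Total: 20% + 4.06% = 24.06%.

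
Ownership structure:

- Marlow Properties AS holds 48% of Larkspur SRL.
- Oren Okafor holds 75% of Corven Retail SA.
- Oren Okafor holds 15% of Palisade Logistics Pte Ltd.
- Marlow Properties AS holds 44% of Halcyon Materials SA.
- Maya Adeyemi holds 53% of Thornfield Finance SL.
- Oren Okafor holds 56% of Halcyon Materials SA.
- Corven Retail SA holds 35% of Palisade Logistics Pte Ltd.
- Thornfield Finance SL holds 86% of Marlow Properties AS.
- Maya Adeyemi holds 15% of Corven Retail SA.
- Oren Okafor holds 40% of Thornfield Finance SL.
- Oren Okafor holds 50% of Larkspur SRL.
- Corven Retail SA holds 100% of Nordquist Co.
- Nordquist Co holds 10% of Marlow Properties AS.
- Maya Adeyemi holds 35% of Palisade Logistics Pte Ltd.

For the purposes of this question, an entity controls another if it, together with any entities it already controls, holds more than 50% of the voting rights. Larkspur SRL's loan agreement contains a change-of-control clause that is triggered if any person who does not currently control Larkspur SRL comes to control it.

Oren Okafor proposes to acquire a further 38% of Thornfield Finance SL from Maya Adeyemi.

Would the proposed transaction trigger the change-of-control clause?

Yes

The purchase adds only to Oren's holdings (Maya's stake shrinks), so Oren is the only person who could newly come to control Larkspur.
Oren holds 75% of Corven, so Oren controls Corven.
Corven holds 100% of Nordquist, so Oren controls Nordquist.
Oren holds 56% of Halcyon, so Oren controls Halcyon.
In Larkspur, Oren's side holds only 50%, not > 50%.
So before the transaction, Oren does not control Larkspur.
After the purchase, Oren's direct stake in Thornfield rises to 40% + 38% = 78%, and Maya's stake falls to 15%.
Oren holds 78% of Thornfield, so Oren controls Thornfield.
Nordquist and Thornfield together hold 10% + 86% = 96% of Marlow, so Oren controls Marlow.
Oren and Marlow together hold 50% + 48% = 98% of Larkspur, so Oren controls Larkspur.
Oren did not control Larkspur before and does after, so the clause is triggered.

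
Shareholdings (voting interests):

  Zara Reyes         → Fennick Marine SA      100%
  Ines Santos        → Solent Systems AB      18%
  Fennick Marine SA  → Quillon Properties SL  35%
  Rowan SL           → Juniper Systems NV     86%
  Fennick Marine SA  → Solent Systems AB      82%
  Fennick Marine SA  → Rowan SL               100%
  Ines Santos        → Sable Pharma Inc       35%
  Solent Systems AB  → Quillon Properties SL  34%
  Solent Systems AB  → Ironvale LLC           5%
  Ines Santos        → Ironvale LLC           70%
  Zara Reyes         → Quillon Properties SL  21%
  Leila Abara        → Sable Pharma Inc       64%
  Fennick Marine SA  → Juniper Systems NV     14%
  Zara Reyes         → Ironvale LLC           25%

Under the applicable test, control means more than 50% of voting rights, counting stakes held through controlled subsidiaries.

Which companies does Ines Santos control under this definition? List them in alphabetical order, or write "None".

Ironvale LLC

Ines holds 70% of Ironvale, so Ines controls Ironvale.
No other company's threshold is met.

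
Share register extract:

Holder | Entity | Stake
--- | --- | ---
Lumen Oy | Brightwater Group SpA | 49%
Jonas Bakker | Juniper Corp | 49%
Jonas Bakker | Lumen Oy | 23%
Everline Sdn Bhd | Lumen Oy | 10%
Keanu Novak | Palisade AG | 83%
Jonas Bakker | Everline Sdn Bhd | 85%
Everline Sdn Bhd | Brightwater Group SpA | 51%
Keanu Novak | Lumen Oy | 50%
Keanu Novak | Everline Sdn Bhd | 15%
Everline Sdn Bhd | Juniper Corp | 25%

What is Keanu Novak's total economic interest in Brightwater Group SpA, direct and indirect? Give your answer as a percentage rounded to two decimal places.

Keanu reaches Brightwater along 3 paths.
Via Lumen: 50% × 49% = 24.5%.
Via Everline → Lumen: 15% × 10% × 49% = 0.735%.
Via Everline: 15% × 51% = 7.65%.
Total: 24.5% + 0.735% + 7.65% = 32.885%.
Rounded: 32.89%.

32.89%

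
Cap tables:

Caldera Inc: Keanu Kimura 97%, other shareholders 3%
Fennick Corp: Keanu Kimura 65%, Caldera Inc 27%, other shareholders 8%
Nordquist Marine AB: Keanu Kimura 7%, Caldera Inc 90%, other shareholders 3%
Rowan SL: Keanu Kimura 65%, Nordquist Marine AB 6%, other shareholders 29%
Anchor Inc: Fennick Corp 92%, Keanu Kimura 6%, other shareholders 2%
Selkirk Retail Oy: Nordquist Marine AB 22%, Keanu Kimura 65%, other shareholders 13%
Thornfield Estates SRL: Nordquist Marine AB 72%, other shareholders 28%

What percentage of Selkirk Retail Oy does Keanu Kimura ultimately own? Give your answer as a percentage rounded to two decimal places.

85.75%

Keanu reaches Selkirk along 3 paths.
Via Nordquist: 7% × 22% = 1.54%.
Via Caldera → Nordquist: 97% × 90% × 22% = 19.206%.
Direct stake: 65% = 65%.
Total: 1.54% + 19.206% + 65% = 85.746%.
Rounded: 85.75%.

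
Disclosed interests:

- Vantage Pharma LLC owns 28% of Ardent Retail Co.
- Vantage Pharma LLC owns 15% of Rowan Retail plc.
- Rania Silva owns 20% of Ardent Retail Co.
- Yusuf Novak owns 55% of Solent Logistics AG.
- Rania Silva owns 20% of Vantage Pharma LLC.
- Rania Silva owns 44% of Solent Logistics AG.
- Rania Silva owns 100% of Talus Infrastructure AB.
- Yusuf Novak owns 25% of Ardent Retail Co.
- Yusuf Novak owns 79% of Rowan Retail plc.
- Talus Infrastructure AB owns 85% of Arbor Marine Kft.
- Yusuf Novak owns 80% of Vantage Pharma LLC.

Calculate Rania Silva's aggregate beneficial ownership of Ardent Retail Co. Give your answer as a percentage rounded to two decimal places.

Rania reaches Ardent along 2 paths.
Direct stake: 20% = 20%.
Via Vantage: 20% × 28% = 5.6%.
Total: 20% + 5.6% = 25.6%.
Rounded: 25.60%.

25.60%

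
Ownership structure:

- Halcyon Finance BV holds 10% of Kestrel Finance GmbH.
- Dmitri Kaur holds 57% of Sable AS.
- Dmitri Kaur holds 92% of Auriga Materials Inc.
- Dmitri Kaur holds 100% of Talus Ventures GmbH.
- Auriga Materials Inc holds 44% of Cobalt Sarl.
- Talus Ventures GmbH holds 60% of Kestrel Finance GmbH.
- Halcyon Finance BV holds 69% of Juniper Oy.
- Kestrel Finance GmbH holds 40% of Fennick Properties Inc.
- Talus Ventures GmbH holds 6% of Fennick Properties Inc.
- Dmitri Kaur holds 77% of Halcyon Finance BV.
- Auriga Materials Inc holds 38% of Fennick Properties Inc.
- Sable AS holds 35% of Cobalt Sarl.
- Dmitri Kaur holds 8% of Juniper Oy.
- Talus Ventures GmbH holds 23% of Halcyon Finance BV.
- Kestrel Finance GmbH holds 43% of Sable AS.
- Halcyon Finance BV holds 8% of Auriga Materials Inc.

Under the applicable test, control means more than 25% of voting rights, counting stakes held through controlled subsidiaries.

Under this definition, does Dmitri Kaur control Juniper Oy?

Yes

Dmitri holds 100% of Talus, so Dmitri controls Talus.
Dmitri and Talus together hold 77% + 23% = 100% of Halcyon, so Dmitri controls Halcyon.
Dmitri and Halcyon together hold 8% + 69% = 77% of Juniper, so Dmitri controls Juniper.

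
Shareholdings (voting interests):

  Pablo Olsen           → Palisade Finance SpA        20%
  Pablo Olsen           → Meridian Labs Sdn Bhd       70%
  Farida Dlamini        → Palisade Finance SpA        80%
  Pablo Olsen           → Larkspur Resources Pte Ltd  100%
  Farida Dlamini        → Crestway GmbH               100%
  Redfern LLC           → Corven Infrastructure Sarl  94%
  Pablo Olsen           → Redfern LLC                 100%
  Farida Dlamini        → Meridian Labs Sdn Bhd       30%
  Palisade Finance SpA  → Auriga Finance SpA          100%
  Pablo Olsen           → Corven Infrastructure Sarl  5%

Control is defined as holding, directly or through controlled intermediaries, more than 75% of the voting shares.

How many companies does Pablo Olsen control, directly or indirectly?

Pablo holds 100% of Redfern, so Pablo controls Redfern.
Redfern and Pablo together hold 94% + 5% = 99% of Corven, so Pablo controls Corven.
Pablo holds 100% of Larkspur, so Pablo controls Larkspur.
No other company's threshold is met.
Pablo controls 3 companies.

3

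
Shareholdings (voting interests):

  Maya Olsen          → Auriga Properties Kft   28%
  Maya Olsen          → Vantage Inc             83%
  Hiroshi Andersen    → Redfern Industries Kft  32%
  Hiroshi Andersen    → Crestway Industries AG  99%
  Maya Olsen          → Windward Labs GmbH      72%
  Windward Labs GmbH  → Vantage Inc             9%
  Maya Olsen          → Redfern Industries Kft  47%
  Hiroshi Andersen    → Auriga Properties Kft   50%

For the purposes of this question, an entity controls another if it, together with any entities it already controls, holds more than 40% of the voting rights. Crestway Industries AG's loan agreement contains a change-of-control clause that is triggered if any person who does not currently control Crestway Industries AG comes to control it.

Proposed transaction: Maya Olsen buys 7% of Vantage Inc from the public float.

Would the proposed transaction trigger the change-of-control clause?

The purchase changes only Maya's holdings, so Maya is the only person who could newly come to control Crestway.
Maya holds 47% of Redfern, so Maya controls Redfern.
Maya holds 72% of Windward, so Maya controls Windward.
Maya and Windward together hold 83% + 9% = 92% of Vantage, so Maya controls Vantage.
Neither Maya nor any entity Maya controls holds any voting interest in Crestway.
So before the transaction, Maya does not control Crestway.
After the purchase, Maya's direct stake in Vantage rises to 83% + 7% = 90%.
Maya and Windward together hold 90% + 9% = 99% of Vantage, so Maya controls Vantage.
After the transaction, neither Maya nor any entity Maya controls holds a voting interest in Crestway, so Maya still does not control it.
No new person acquires control, so the clause is not triggered.

No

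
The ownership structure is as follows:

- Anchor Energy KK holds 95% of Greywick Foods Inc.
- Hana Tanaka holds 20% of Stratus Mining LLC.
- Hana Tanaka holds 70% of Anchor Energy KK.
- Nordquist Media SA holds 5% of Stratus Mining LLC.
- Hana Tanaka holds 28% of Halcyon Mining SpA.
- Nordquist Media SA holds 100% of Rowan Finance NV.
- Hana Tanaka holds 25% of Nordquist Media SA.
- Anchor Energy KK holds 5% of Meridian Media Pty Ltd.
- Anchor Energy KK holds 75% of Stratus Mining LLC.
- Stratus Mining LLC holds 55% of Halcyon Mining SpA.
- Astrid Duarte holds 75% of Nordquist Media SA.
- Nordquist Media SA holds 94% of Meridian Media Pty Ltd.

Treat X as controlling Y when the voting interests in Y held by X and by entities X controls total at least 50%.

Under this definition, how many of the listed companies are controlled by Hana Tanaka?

Hana holds 70% of Anchor, so Hana controls Anchor.
Hana and Anchor together hold 20% + 75% = 95% of Stratus, so Hana controls Stratus.
Stratus and Hana together hold 55% + 28% = 83% of Halcyon, so Hana controls Halcyon.
Anchor holds 95% of Greywick, so Hana controls Greywick.
No other company's threshold is met.
Hana controls 4 companies.

4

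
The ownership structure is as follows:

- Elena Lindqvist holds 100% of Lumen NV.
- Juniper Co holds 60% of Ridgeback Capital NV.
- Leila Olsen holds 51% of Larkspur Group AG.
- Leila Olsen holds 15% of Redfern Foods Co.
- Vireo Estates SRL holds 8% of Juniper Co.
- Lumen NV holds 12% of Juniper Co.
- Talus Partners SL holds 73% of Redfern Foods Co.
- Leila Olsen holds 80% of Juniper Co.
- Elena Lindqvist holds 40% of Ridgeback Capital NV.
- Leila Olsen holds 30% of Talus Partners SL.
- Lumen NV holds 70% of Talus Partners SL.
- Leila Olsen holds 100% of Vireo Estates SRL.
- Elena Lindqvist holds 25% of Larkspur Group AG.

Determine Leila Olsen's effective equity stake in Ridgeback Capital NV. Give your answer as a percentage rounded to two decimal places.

Leila reaches Ridgeback along 2 paths.
Via Juniper: 80% × 60% = 48%.
Via Vireo → Juniper: 100% × 8% × 60% = 4.8%.
Total: 48% + 4.8% = 52.8%.
Rounded: 52.80%.

52.80%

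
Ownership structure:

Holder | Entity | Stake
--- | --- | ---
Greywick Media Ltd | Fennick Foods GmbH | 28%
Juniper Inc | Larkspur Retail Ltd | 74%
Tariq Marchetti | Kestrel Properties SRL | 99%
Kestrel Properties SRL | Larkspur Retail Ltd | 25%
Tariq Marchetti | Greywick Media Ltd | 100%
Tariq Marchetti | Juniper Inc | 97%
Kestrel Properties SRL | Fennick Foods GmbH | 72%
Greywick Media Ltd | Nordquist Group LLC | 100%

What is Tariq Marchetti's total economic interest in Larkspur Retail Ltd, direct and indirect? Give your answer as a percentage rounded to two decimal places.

Tariq reaches Larkspur along 2 paths.
Via Kestrel: 99% × 25% = 24.75%.
Via Juniper: 97% × 74% = 71.78%.
Total: 24.75% + 71.78% = 96.53%.

96.53%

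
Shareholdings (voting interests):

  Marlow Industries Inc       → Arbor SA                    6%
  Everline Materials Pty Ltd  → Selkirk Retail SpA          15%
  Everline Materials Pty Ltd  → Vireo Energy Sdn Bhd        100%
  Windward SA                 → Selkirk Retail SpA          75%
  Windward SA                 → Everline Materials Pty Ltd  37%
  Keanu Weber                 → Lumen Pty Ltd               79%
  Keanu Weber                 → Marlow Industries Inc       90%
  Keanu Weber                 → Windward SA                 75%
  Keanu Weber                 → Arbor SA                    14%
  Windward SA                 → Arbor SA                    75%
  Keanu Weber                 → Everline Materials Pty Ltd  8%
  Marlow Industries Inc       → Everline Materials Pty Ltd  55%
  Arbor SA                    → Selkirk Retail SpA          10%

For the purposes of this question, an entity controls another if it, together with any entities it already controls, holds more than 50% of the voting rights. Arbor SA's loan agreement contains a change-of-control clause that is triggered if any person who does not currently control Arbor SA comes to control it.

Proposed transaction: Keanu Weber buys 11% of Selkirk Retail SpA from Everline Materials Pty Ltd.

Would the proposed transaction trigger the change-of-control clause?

The purchase adds only to Keanu's holdings (Everline's stake shrinks), so Keanu is the only person who could newly come to control Arbor.
Keanu holds 75% of Windward, so Keanu controls Windward.
Keanu holds 90% of Marlow, so Keanu controls Marlow.
Windward and Keanu and Marlow together hold 75% + 14% + 6% = 95% of Arbor, so Keanu controls Arbor.
So Keanu already controls Arbor before the transaction.
After the purchase, Keanu holds 11% of Selkirk directly, and Everline's stake falls to 4%.
Keanu controlled Arbor already, so this is not a new person acquiring control; every other person's position is unchanged or reduced.
No new person acquires control, so the clause is not triggered.

No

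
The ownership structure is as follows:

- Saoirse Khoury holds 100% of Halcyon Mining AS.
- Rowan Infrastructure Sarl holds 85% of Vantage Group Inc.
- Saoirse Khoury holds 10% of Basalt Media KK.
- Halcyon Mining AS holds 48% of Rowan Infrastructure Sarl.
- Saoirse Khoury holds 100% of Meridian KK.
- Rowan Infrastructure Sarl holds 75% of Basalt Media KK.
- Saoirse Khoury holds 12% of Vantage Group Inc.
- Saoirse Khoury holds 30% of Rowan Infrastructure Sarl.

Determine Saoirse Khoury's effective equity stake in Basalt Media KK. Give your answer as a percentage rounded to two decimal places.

Saoirse reaches Basalt along 3 paths.
Direct stake: 10% = 10%.
Via Rowan: 30% × 75% = 22.5%.
Via Halcyon → Rowan: 100% × 48% × 75% = 36%.
Total: 10% + 22.5% + 36% = 68.5%.
Rounded: 68.50%.

68.50%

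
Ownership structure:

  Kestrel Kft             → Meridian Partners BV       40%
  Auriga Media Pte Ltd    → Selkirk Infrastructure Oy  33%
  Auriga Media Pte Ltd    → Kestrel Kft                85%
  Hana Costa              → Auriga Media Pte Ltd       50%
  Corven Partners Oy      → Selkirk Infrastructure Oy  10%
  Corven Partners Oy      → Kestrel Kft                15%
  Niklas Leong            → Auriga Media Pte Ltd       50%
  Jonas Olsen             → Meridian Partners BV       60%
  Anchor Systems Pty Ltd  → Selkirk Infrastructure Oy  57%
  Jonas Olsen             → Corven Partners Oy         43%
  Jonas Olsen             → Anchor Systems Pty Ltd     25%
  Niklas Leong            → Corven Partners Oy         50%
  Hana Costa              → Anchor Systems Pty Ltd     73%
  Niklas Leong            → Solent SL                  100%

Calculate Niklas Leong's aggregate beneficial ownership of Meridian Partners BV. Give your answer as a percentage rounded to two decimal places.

20.00%

Niklas reaches Meridian along 2 paths.
Via Corven → Kestrel: 50% × 15% × 40% = 3%.
Via Auriga → Kestrel: 50% × 85% × 40% = 17%.
Total: 3% + 17% = 20%.
Rounded: 20.00%.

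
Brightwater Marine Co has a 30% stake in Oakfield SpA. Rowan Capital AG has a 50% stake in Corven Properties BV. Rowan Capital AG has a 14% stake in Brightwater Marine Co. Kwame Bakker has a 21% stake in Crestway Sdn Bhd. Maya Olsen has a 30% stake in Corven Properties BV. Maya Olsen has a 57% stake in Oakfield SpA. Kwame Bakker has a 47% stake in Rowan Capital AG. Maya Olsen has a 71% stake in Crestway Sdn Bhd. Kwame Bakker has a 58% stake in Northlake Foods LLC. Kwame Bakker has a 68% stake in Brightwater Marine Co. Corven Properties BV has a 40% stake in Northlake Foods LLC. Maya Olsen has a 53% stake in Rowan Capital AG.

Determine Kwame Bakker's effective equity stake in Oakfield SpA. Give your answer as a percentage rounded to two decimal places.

Kwame reaches Oakfield along 2 paths.
Via Rowan → Brightwater: 47% × 14% × 30% = 1.974%.
Via Brightwater: 68% × 30% = 20.4%.
Total: 1.974% + 20.4% = 22.374%.
Rounded: 22.37%.

22.37%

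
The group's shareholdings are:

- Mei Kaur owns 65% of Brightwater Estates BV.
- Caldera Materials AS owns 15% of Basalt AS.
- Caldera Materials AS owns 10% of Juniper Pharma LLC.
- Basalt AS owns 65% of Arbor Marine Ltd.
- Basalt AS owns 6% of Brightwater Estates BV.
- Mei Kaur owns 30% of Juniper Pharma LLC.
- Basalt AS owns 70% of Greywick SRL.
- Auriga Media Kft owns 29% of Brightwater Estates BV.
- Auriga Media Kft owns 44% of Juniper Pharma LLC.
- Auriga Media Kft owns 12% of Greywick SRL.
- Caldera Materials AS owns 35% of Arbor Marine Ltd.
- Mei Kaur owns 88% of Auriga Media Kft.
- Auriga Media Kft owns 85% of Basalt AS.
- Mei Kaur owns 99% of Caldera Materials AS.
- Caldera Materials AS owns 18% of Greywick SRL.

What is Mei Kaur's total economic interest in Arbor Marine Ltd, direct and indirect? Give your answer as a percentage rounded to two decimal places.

Mei reaches Arbor along 3 paths.
Via Auriga → Basalt: 88% × 85% × 65% = 48.62%.
Via Caldera → Basalt: 99% × 15% × 65% = 9.6525%.
Via Caldera: 99% × 35% = 34.65%.
Total: 48.62% + 9.6525% + 34.65% = 92.9225%.
Rounded: 92.92%.

92.92%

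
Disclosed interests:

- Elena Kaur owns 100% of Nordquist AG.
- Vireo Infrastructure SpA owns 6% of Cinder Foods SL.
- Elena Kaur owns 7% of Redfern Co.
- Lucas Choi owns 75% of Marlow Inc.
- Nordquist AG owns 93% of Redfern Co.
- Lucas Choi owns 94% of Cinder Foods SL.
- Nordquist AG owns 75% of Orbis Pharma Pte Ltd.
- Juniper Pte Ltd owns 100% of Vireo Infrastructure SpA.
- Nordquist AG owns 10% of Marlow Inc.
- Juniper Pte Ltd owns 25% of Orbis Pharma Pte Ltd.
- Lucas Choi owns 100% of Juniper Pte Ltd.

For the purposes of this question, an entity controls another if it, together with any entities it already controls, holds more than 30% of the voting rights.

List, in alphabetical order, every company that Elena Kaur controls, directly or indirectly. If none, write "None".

Elena holds 100% of Nordquist, so Elena controls Nordquist.
Elena and Nordquist together hold 7% + 93% = 100% of Redfern, so Elena controls Redfern.
Nordquist holds 75% of Orbis, so Elena controls Orbis.
No other company's threshold is met.

Nordquist AG, Orbis Pharma Pte Ltd, Redfern Co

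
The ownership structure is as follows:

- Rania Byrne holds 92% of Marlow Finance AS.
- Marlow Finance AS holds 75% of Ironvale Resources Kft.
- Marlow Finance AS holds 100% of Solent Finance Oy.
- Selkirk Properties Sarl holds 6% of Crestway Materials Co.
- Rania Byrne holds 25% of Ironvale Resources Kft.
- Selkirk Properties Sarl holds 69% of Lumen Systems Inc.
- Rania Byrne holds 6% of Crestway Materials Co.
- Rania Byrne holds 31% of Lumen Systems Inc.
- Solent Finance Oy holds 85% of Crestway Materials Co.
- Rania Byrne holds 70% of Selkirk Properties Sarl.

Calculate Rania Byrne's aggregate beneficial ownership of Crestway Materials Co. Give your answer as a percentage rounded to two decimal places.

Rania reaches Crestway along 3 paths.
Via Marlow → Solent: 92% × 100% × 85% = 78.2%.
Via Selkirk: 70% × 6% = 4.2%.
Direct stake: 6% = 6%.
Total: 78.2% + 4.2% + 6% = 88.4%.
Rounded: 88.40%.

88.40%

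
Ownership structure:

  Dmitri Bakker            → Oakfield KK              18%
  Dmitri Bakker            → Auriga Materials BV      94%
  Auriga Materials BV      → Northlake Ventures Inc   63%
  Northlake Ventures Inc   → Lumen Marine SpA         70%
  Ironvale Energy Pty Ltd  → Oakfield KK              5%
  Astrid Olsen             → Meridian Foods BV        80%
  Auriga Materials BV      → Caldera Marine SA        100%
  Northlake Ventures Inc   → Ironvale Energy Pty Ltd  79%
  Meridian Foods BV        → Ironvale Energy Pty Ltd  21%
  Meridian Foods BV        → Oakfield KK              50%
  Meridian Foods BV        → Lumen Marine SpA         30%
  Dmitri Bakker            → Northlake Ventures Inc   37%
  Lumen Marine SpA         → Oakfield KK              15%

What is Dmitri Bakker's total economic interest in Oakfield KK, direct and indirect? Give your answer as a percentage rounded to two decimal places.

Dmitri reaches Oakfield along 5 paths.
Via Northlake → Ironvale: 37% × 79% × 5% = 1.4615%.
Via Auriga → Northlake → Ironvale: 94% × 63% × 79% × 5% = 2.33919%.
Via Northlake → Lumen: 37% × 70% × 15% = 3.885%.
Via Auriga → Northlake → Lumen: 94% × 63% × 70% × 15% = 6.2181%.
Direct stake: 18% = 18%.
Total: 1.4615% + 2.33919% + 3.885% + 6.2181% + 18% = 31.90379%.
Rounded: 31.90%.

31.90%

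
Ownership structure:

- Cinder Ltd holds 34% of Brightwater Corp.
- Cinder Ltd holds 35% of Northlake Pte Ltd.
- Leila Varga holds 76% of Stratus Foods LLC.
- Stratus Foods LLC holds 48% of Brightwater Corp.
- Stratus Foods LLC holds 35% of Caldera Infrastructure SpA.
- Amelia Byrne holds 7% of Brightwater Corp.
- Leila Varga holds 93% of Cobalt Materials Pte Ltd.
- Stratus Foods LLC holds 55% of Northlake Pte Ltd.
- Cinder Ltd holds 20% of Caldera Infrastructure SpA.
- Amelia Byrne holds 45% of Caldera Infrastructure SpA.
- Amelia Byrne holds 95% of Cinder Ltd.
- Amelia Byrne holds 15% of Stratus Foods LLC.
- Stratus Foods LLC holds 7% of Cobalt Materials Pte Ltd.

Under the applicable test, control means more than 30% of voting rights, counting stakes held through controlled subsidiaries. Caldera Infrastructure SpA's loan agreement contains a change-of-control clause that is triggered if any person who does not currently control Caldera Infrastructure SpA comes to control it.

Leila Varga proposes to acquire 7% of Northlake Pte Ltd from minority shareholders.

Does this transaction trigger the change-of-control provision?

The purchase changes only Leila's holdings, so Leila is the only person who could newly come to control Caldera.
Leila holds 76% of Stratus, so Leila controls Stratus.
Stratus holds 35% of Caldera, so Leila controls Caldera.
So Leila already controls Caldera before the transaction.
After the purchase, Leila holds 7% of Northlake directly.
Leila controlled Caldera already, so this is not a new person acquiring control; every other person's position is unchanged or reduced.
No new person acquires control, so the clause is not triggered.

No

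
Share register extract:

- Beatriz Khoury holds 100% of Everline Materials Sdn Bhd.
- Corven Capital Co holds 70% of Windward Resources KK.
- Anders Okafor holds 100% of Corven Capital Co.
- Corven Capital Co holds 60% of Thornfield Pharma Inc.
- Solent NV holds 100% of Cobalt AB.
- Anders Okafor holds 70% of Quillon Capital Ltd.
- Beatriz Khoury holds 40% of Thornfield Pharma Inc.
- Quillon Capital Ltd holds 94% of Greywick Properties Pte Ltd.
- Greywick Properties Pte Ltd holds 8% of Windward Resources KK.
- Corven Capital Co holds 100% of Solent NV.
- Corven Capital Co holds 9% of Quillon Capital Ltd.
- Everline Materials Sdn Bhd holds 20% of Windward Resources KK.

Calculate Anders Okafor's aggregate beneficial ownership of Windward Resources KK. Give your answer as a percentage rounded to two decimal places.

75.94%

Anders reaches Windward along 3 paths.
Via Quillon → Greywick: 70% × 94% × 8% = 5.264%.
Via Corven → Quillon → Greywick: 100% × 9% × 94% × 8% = 0.6768%.
Via Corven: 100% × 70% = 70%.
Total: 5.264% + 0.6768% + 70% = 75.9408%.
Rounded: 75.94%.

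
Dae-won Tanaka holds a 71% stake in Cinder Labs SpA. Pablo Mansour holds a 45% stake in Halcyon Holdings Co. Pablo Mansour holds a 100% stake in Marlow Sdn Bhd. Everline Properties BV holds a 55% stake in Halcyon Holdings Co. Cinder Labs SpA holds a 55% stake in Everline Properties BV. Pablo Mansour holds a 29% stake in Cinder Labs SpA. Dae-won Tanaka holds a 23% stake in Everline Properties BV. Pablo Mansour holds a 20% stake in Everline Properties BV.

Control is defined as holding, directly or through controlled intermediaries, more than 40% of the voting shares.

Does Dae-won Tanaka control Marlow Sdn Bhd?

No

Dae-won holds 71% of Cinder, so Dae-won controls Cinder.
Cinder and Dae-won together hold 55% + 23% = 78% of Everline, so Dae-won controls Everline.
Everline holds 55% of Halcyon, so Dae-won controls Halcyon.
Neither Dae-won nor any entity Dae-won controls holds any voting interest in Marlow.
So Dae-won does not control Marlow.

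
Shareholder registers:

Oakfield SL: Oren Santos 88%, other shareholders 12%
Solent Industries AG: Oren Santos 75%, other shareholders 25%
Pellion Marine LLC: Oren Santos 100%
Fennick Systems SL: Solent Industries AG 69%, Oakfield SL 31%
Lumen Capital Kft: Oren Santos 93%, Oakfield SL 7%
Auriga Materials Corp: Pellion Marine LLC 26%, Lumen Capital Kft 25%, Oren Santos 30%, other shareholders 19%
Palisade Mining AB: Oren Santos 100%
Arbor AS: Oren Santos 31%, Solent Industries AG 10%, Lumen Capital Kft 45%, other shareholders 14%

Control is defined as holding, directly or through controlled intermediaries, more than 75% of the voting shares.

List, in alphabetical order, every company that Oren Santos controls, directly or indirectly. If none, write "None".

Oren holds 88% of Oakfield, so Oren controls Oakfield.
Oren holds 100% of Pellion, so Oren controls Pellion.
Oren and Oakfield together hold 93% + 7% = 100% of Lumen, so Oren controls Lumen.
Pellion and Lumen and Oren together hold 26% + 25% + 30% = 81% of Auriga, so Oren controls Auriga.
Oren holds 100% of Palisade, so Oren controls Palisade.
Oren and Lumen together hold 31% + 45% = 76% of Arbor, so Oren controls Arbor.
No other company's threshold is met.

Arbor AS, Auriga Materials Corp, Lumen Capital Kft, Oakfield SL, Palisade Mining AB, Pellion Marine LLC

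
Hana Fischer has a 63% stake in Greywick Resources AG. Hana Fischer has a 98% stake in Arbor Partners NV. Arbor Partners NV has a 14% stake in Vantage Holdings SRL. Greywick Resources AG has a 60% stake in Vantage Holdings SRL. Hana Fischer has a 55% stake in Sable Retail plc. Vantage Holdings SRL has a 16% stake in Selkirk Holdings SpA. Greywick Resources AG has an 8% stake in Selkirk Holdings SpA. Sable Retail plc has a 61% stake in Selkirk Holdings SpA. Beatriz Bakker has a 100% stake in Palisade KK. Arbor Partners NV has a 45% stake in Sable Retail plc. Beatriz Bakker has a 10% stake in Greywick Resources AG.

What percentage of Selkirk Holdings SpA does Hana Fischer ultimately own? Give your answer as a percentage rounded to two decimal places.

Hana reaches Selkirk along 5 paths.
Via Sable: 55% × 61% = 33.55%.
Via Arbor → Sable: 98% × 45% × 61% = 26.901%.
Via Greywick: 63% × 8% = 5.04%.
Via Arbor → Vantage: 98% × 14% × 16% = 2.1952%.
Via Greywick → Vantage: 63% × 60% × 16% = 6.048%.
Total: 33.55% + 26.901% + 5.04% + 2.1952% + 6.048% = 73.7342%.
Rounded: 73.73%.

73.73%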